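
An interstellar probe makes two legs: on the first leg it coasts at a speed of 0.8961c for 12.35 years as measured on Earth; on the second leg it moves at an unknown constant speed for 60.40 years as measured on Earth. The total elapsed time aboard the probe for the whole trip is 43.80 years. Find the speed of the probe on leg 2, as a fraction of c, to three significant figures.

β = 0.773

Leg 1: γ = 1/√(1 − 0.8961²) = 1/√0.1970 = 2.253; τ_1 = 12.35/2.253 = 5.482 years.
Leg 2: speed unknown; τ_2 = 60.40/γ_2.
Total proper time: 5.482 + τ_2 = 43.80, so τ_2 = 43.80 − 5.482 = 38.32 years.
γ_2 = 60.40/38.32 = 1.576; β = √(1 − 1/γ²) = √0.5975.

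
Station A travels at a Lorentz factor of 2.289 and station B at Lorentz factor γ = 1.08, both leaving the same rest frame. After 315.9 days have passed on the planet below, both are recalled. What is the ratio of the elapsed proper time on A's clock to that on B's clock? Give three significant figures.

τ_A/τ_B = 0.472

A: γ = 2.289. B: γ = 1.08.
τ_A/τ_B = γ_B/γ_A = 1.080/2.289 = 0.4718, so τ_A/τ_B = 0.4718.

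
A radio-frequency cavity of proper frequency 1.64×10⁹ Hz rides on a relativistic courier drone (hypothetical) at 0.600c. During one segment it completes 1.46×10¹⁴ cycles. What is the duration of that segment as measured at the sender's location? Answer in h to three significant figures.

Δt = 30.9 h

γ = 1/√(1 − 0.600²) = 5/4 = 1.250
Proper time for N cycles: τ = N/f = 1.46×10¹⁴/(1.64×10⁹) = 8.902×10⁴ s = 24.73 h.
Lab-frame duration Δt = γτ = 1.250 × 24.73 = 30.91 h.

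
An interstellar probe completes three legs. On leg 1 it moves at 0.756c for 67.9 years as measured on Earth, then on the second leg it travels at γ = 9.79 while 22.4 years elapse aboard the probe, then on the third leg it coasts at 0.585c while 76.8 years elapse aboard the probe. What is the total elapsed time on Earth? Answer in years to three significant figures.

Leg 1: 67.9 years is already measured on Earth.
Leg 2: γ = 9.79; Δt_2 = 9.790 × 22.4 = 219.3 years.
Leg 3: γ = 1/√(1 − 0.585²) = 1/√0.6578 = 1.233; Δt_3 = 1.233 × 76.8 = 94.69 years.
Total: 67.90 + 219.3 + 94.69 years.

Δt = 382 years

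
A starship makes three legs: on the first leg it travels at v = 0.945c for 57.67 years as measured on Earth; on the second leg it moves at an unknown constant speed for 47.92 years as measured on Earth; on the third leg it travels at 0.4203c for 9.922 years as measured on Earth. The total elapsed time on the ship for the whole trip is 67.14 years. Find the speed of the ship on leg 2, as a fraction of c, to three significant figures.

β = 0.573

Leg 1: γ = 1/√(1 − 0.945²) = 1/√0.1070 = 3.057; τ_1 = 57.67/3.057 = 18.86 years.
Leg 2: speed unknown; τ_2 = 47.92/γ_2.
Leg 3: γ = 1/√(1 − 0.4203²) = 1/√0.8233 = 1.102; τ_3 = 9.922/1.102 = 9.003 years.
Total proper time: 18.86 + τ_2 + 9.003 = 67.14, so τ_2 = 67.14 − 27.87 = 39.27 years.
γ_2 = 47.92/39.27 = 1.220; β = √(1 − 1/γ²) = √0.3283.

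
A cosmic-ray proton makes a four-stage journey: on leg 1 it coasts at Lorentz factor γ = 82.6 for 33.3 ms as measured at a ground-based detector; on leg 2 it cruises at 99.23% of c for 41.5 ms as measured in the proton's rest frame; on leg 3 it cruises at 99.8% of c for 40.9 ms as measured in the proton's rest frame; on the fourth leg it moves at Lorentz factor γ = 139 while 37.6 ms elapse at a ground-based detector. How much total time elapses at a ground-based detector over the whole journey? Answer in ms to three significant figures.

Leg 1: 33.3 ms is already measured at a ground-based detector.
Leg 2: β = 0.9923; γ = 1/√(1 − 0.9923²) = 1/√0.01534 = 8.074; Δt_2 = 8.074 × 41.5 = 335.1 ms.
Leg 3: β = 0.998; γ = 1/√(1 − 0.998²) = 1/√0.003996 = 15.82; Δt_3 = 15.82 × 40.9 = 647.0 ms.
Leg 4: 37.6 ms is already measured at a ground-based detector.
Total: 33.30 + 335.1 + 647.0 + 37.60 ms.

Δt = 1050 ms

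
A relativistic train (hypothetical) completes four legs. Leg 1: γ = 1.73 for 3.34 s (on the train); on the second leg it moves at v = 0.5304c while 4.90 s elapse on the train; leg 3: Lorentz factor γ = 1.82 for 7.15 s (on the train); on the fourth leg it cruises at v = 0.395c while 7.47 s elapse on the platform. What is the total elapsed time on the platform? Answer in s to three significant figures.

Leg 1: γ = 1.73; Δt_1 = 1.730 × 3.34 = 5.778 s.
Leg 2: γ = 1/√(1 − 0.5304²) = 1/√0.7187 = 1.180; Δt_2 = 1.180 × 4.90 = 5.780 s.
Leg 3: γ = 1.82; Δt_3 = 1.820 × 7.15 = 13.01 s.
Leg 4: 7.47 s is already measured on the platform.
Total: 5.778 + 5.780 + 13.01 + 7.470 s.

Δt = 32.0 s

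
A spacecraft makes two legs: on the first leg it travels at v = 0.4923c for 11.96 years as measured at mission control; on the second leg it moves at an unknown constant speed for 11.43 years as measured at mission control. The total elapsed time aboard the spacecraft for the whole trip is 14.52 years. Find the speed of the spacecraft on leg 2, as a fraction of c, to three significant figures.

β = 0.933

Leg 1: γ = 1/√(1 − 0.4923²) = 1/√0.7576 = 1.149; τ_1 = 11.96/1.149 = 10.41 years.
Leg 2: speed unknown; τ_2 = 11.43/γ_2.
Total proper time: 10.41 + τ_2 = 14.52, so τ_2 = 14.52 − 10.41 = 4.110 years.
γ_2 = 11.43/4.110 = 2.781; β = √(1 − 1/γ²) = √0.8707.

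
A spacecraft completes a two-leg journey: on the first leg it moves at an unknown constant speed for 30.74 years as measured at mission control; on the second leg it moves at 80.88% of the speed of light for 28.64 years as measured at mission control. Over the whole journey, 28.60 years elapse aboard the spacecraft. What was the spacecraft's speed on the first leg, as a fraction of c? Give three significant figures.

β = 0.924

Leg 1: speed unknown; τ_1 = 30.74/γ_1.
Leg 2: β = 0.8088; γ = 1/√(1 − 0.8088²) = 1/√0.3458 = 1.700; τ_2 = 28.64/1.700 = 16.84 years.
Total proper time: τ_1 + 16.84 = 28.60, so τ_1 = 28.60 − 16.84 = 11.76 years.
γ_1 = 30.74/11.76 = 2.615; β = √(1 − 1/γ²) = √0.8537.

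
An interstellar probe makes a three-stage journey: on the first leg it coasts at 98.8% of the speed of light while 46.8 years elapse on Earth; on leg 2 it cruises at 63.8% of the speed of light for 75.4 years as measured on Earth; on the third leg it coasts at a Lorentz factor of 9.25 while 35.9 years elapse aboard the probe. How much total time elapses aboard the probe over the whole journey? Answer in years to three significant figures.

τ = 101 years

Leg 1: β = 0.988; γ = 1/√(1 − 0.988²) = 1/√0.02386 = 6.474; τ_1 = 46.8/6.474 = 7.228 years.
Leg 2: β = 0.638; γ = 1/√(1 − 0.638²) = 1/√0.5930 = 1.299; τ_2 = 75.4/1.299 = 58.06 years.
Leg 3: 35.9 years is already measured aboard the probe.
Total: 7.228 + 58.06 + 35.90 years.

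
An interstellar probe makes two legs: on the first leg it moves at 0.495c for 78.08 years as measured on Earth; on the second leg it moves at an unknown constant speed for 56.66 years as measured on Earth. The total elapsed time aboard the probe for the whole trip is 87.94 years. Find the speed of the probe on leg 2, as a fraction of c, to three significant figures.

Leg 1: γ = 1/√(1 − 0.495²) = 1/√0.7550 = 1.151; τ_1 = 78.08/1.151 = 67.84 years.
Leg 2: speed unknown; τ_2 = 56.66/γ_2.
Total proper time: 67.84 + τ_2 = 87.94, so τ_2 = 87.94 − 67.84 = 20.10 years.
γ_2 = 56.66/20.10 = 2.819; β = √(1 − 1/γ²) = √0.8742.

β = 0.935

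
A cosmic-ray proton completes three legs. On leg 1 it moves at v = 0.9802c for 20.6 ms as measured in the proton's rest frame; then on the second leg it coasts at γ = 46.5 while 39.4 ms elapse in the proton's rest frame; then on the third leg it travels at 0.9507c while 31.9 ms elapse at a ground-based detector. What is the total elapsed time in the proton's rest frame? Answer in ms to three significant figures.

Leg 1: 20.6 ms is already measured in the proton's rest frame.
Leg 2: 39.4 ms is already measured in the proton's rest frame.
Leg 3: γ = 1/√(1 − 0.9507²) = 1/√0.09617 = 3.225; τ_3 = 31.9/3.225 = 9.893 ms.
Total: 20.60 + 39.40 + 9.893 ms.

τ = 69.9 ms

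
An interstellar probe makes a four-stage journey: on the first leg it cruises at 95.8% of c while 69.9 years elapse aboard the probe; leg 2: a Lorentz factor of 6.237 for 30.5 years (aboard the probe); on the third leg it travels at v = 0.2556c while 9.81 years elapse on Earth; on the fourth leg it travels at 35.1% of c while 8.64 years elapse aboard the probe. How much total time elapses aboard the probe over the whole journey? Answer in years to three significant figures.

Leg 1: 69.9 years is already measured aboard the probe.
Leg 2: 30.5 years is already measured aboard the probe.
Leg 3: γ = 1/√(1 − 0.2556²) = 1/√0.9347 = 1.034; τ_3 = 9.81/1.034 = 9.484 years.
Leg 4: 8.64 years is already measured aboard the probe.
Total: 69.90 + 30.50 + 9.484 + 8.640 years.

τ = 119 years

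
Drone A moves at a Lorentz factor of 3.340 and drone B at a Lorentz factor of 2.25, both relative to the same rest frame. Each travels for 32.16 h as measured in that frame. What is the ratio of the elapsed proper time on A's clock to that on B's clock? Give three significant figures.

τ_A/τ_B = 0.674

A: γ = 3.340. B: γ = 2.25.
τ_A/τ_B = γ_B/γ_A = 2.250/3.340 = 0.6737, so τ_A/τ_B = 0.6737.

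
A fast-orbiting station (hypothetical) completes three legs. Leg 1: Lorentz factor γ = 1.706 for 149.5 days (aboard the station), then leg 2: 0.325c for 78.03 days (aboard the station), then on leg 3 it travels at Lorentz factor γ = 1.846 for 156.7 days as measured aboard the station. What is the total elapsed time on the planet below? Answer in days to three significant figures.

Δt = 627 days

Leg 1: γ = 1.706; Δt_1 = 1.706 × 149.5 = 255.0 days.
Leg 2: γ = 1/√(1 − 0.325²) = 1/√0.8944 = 1.057; Δt_2 = 1.057 × 78.03 = 82.51 days.
Leg 3: γ = 1.846; Δt_3 = 1.846 × 156.7 = 289.3 days.
Total: 255.0 + 82.51 + 289.3 days.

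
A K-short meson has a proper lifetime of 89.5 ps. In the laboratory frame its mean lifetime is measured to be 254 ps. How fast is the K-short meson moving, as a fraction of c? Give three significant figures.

β = 0.936

γ = Δt/τ₀ = 254/89.5 = 2.838
β = √(1 − 1/γ²) = √(1 − 0.1242) = √0.8758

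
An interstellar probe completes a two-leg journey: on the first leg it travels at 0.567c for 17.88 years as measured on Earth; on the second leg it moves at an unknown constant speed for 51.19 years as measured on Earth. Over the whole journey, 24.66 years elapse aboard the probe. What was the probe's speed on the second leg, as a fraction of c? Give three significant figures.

Leg 1: γ = 1/√(1 − 0.567²) = 1/√0.6785 = 1.214; τ_1 = 17.88/1.214 = 14.73 years.
Leg 2: speed unknown; τ_2 = 51.19/γ_2.
Total proper time: 14.73 + τ_2 = 24.66, so τ_2 = 24.66 − 14.73 = 9.932 years.
γ_2 = 51.19/9.932 = 5.154; β = √(1 − 1/γ²) = √0.9624.

β = 0.981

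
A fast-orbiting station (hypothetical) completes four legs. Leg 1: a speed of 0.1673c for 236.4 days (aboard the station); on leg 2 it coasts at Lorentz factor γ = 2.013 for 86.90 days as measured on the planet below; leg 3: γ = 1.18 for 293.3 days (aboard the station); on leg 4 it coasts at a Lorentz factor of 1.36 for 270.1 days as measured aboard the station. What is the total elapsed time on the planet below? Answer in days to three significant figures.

Leg 1: γ = 1/√(1 − 0.1673²) = 1/√0.9720 = 1.014; Δt_1 = 1.014 × 236.4 = 239.8 days.
Leg 2: 86.90 days is already measured on the planet below.
Leg 3: γ = 1.18; Δt_3 = 1.180 × 293.3 = 346.1 days.
Leg 4: γ = 1.36; Δt_4 = 1.360 × 270.1 = 367.3 days.
Total: 239.8 + 86.90 + 346.1 + 367.3 days.

Δt = 1040 days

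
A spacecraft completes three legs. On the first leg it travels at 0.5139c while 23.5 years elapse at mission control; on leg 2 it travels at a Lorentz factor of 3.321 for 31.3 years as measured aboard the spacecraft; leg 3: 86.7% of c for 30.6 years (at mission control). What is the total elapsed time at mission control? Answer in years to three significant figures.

Leg 1: 23.5 years is already measured at mission control.
Leg 2: γ = 3.321; Δt_2 = 3.321 × 31.3 = 103.9 years.
Leg 3: 30.6 years is already measured at mission control.
Total: 23.50 + 103.9 + 30.60 years.

Δt = 158 years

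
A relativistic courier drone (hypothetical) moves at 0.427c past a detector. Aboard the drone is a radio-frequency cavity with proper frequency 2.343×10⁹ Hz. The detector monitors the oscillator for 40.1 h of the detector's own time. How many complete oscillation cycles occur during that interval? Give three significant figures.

N = 3.06×10¹⁴

γ = 1/√(1 − 0.427²) = 1/√0.8177 = 1.106
During 40.1 h of lab time, the oscillator's proper time advances by τ = Δt/γ = 40.1/1.106 = 36.26 h = 1.305×10⁵ s.
N = f × τ = 2.343×10⁹ × 1.305×10⁵ = 3.058×10¹⁴.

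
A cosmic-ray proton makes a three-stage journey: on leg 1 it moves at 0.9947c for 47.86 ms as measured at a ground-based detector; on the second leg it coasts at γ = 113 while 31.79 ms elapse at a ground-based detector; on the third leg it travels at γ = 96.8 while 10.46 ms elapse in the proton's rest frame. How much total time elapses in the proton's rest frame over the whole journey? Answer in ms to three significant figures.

τ = 15.7 ms

Leg 1: γ = 1/√(1 − 0.9947²) = 1/√0.01057 = 9.726; τ_1 = 47.86/9.726 = 4.921 ms.
Leg 2: γ = 113; τ_2 = 31.79/113.0 = 0.2813 ms.
Leg 3: 10.46 ms is already measured in the proton's rest frame.
Total: 4.921 + 0.2813 + 10.46 ms.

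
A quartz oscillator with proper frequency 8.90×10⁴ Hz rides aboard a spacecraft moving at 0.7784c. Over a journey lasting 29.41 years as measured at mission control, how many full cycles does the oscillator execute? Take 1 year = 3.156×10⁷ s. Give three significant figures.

N = 5.19×10¹³

γ = 1/√(1 − 0.7784²) = 1/√0.3941 = 1.593
The oscillator's own cycle count is N = f × τ where τ is the proper time aboard the spacecraft. τ = Δt/γ = 29.41/1.593 = 18.46 years = 5.827×10⁸ s.
N = 8.90×10⁴ × 5.827×10⁸ = 5.186×10¹³.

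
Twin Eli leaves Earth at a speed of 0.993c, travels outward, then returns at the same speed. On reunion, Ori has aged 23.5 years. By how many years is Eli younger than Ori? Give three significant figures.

γ = 1/√(1 − 0.993²) = 1/√0.01395 = 8.466
Eli's elapsed proper time: τ = 23.5/8.466 = 2.776 years.
Age gap = Δt − τ = 23.5 − 2.776 years.

Δt − τ = 20.7 years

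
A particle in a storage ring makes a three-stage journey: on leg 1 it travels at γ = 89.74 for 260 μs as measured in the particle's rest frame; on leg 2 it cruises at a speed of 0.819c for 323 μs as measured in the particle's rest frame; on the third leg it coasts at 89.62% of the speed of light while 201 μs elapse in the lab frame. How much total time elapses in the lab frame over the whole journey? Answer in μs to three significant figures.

Δt = 2.41×10⁴ μs

Leg 1: γ = 89.74; Δt_1 = 89.74 × 260 = 2.333×10⁴ μs.
Leg 2: γ = 1/√(1 − 0.819²) = 1/√0.3292 = 1.743; Δt_2 = 1.743 × 323 = 562.9 μs.
Leg 3: 201 μs is already measured in the lab frame.
Total: 2.333×10⁴ + 562.9 + 201.0 μs.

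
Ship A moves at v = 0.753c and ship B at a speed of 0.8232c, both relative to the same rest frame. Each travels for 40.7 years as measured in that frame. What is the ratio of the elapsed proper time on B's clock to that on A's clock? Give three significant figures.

A: γ = 1/√(1 − 0.753²) = 1/√0.4330 = 1.520. B: γ = 1/√(1 − 0.8232²) = 1/√0.3223 = 1.761.
τ_A/τ_B = γ_B/γ_A = 1.761/1.520 = 1.159, so τ_B/τ_A = 0.8628.

τ_B/τ_A = 0.863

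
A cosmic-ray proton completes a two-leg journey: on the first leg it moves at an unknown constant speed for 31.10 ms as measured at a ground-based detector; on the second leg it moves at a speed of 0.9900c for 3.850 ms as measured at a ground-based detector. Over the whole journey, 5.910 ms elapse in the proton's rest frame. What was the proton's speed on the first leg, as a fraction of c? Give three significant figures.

β = 0.985

Leg 1: speed unknown; τ_1 = 31.10/γ_1.
Leg 2: γ = 1/√(1 − 0.9900²) = 1/√0.01990 = 7.089; τ_2 = 3.850/7.089 = 0.5431 ms.
Total proper time: τ_1 + 0.5431 = 5.910, so τ_1 = 5.910 − 0.5431 = 5.367 ms.
γ_1 = 31.10/5.367 = 5.795; β = √(1 − 1/γ²) = √0.9702.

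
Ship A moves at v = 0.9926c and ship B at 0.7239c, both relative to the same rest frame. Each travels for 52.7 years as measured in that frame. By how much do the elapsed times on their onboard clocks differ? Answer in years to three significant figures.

A: γ = 1/√(1 − 0.9926²) = 1/√0.01475 = 8.235; τ_A = 52.7/8.235 = 6.399 years.
B: γ = 1/√(1 − 0.7239²) = 1/√0.4760 = 1.449; τ_B = 52.7/1.449 = 36.36 years.

|τ_A − τ_B| = 30.0 years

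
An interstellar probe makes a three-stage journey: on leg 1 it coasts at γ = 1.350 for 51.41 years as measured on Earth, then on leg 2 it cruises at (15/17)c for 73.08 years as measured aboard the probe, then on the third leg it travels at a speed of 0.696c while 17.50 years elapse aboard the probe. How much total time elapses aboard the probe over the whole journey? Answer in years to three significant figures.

τ = 129 years

Leg 1: γ = 1.350; τ_1 = 51.41/1.350 = 38.08 years.
Leg 2: 73.08 years is already measured aboard the probe.
Leg 3: 17.50 years is already measured aboard the probe.
Total: 38.08 + 73.08 + 17.50 years.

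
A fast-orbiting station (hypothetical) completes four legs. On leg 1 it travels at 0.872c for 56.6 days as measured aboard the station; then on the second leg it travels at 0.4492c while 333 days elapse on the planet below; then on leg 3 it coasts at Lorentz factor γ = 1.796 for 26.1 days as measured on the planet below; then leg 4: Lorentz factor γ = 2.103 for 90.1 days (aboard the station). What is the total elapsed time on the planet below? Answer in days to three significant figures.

Leg 1: γ = 1/√(1 − 0.872²) = 1/√0.2396 = 2.043; Δt_1 = 2.043 × 56.6 = 115.6 days.
Leg 2: 333 days is already measured on the planet below.
Leg 3: 26.1 days is already measured on the planet below.
Leg 4: γ = 2.103; Δt_4 = 2.103 × 90.1 = 189.5 days.
Total: 115.6 + 333.0 + 26.10 + 189.5 days.

Δt = 664 days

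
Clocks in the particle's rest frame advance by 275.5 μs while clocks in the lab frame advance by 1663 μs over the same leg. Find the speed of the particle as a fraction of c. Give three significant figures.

β = 0.986

The proper time is measured in the particle's rest frame (both events occur at the particle's location); Δt is measured in the lab frame. γ = Δt/τ = 1663/275.5 = 6.036.
β = √(1 − 1/γ²) = √(1 − 0.02744) = √0.9726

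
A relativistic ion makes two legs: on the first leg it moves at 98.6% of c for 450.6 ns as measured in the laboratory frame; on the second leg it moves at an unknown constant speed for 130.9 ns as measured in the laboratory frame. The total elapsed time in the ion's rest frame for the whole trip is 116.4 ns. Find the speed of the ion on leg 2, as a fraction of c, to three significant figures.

β = 0.949

Leg 1: β = 0.986; γ = 1/√(1 − 0.986²) = 1/√0.02780 = 5.997; τ_1 = 450.6/5.997 = 75.14 ns.
Leg 2: speed unknown; τ_2 = 130.9/γ_2.
Total proper time: 75.14 + τ_2 = 116.4, so τ_2 = 116.4 − 75.14 = 41.26 ns.
γ_2 = 130.9/41.26 = 3.172; β = √(1 − 1/γ²) = √0.9006.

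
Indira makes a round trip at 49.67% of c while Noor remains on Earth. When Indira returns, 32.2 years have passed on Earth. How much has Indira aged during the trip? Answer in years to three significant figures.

β = 0.4967; γ = 1/√(1 − 0.4967²) = 1/√0.7533 = 1.152
Indira's clock measures proper time along the trip: τ = Δt/γ = 32.2/1.152 years.

τ = 27.9 years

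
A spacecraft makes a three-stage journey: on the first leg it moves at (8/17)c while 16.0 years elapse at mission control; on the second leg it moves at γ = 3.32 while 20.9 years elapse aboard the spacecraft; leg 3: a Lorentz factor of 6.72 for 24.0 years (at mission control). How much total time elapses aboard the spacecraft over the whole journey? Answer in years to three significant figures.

Leg 1: γ = 1/√(1 − (8/17)²) = 17/15 ≈ 1.133; τ_1 = 16.0/1.133 = 14.12 years.
Leg 2: 20.9 years is already measured aboard the spacecraft.
Leg 3: γ = 6.72; τ_3 = 24.0/6.720 = 3.571 years.
Total: 14.12 + 20.90 + 3.571 years.

τ = 38.6 years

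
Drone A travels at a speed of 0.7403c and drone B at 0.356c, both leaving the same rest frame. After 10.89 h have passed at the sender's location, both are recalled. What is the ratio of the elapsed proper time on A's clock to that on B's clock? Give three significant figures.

τ_A/τ_B = 0.719

A: γ = 1/√(1 − 0.7403²) = 1/√0.4520 = 1.487. B: γ = 1/√(1 − 0.356²) = 1/√0.8733 = 1.070.
τ_A/τ_B = γ_B/γ_A = 1.070/1.487 = 0.7194, so τ_A/τ_B = 0.7194.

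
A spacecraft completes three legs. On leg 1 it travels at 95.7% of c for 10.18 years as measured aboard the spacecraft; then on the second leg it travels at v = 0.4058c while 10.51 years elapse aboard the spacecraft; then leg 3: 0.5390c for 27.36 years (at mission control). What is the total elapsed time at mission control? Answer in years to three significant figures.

Leg 1: β = 0.957; γ = 1/√(1 − 0.957²) = 1/√0.08415 = 3.447; Δt_1 = 3.447 × 10.18 = 35.09 years.
Leg 2: γ = 1/√(1 − 0.4058²) = 1/√0.8353 = 1.094; Δt_2 = 1.094 × 10.51 = 11.50 years.
Leg 3: 27.36 years is already measured at mission control.
Total: 35.09 + 11.50 + 27.36 years.

Δt = 74.0 years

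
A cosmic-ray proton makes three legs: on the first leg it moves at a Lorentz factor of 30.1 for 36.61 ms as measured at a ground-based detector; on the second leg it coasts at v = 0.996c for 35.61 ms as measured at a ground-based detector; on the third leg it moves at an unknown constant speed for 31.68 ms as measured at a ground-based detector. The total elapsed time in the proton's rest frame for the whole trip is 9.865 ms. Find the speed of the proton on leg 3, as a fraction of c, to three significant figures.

β = 0.985

Leg 1: γ = 30.1; τ_1 = 36.61/30.10 = 1.216 ms.
Leg 2: γ = 1/√(1 − 0.996²) = 1/√0.007984 = 11.19; τ_2 = 35.61/11.19 = 3.182 ms.
Leg 3: speed unknown; τ_3 = 31.68/γ_3.
Total proper time: 1.216 + 3.182 + τ_3 = 9.865, so τ_3 = 9.865 − 4.398 = 5.467 ms.
γ_3 = 31.68/5.467 = 5.795; β = √(1 − 1/γ²) = √0.9702.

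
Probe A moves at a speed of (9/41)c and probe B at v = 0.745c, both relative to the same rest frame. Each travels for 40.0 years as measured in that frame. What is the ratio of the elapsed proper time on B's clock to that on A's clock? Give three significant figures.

τ_B/τ_A = 0.684

A: γ = 1/√(1 − (9/41)²) = 41/40 = 1.025. B: γ = 1/√(1 − 0.745²) = 1/√0.4450 = 1.499.
τ_A/τ_B = γ_B/γ_A = 1.499/1.025 = 1.463, so τ_B/τ_A = 0.6837.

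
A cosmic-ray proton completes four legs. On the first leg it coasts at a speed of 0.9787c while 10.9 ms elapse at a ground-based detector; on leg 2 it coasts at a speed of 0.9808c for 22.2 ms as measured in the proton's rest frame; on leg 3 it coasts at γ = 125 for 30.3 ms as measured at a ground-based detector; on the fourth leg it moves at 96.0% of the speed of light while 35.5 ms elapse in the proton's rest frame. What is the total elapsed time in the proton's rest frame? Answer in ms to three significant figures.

τ = 60.2 ms

Leg 1: γ = 1/√(1 − 0.9787²) = 1/√0.04215 = 4.871; τ_1 = 10.9/4.871 = 2.238 ms.
Leg 2: 22.2 ms is already measured in the proton's rest frame.
Leg 3: γ = 125; τ_3 = 30.3/125.0 = 0.2424 ms.
Leg 4: 35.5 ms is already measured in the proton's rest frame.
Total: 2.238 + 22.20 + 0.2424 + 35.50 ms.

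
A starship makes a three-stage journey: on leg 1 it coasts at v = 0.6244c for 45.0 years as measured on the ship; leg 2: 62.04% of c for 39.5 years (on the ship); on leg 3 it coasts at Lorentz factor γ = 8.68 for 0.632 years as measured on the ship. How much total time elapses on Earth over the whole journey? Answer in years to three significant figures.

Δt = 113 years

Leg 1: γ = 1/√(1 − 0.6244²) = 1/√0.6101 = 1.280; Δt_1 = 1.280 × 45.0 = 57.61 years.
Leg 2: β = 0.6204; γ = 1/√(1 − 0.6204²) = 1/√0.6151 = 1.275; Δt_2 = 1.275 × 39.5 = 50.36 years.
Leg 3: γ = 8.68; Δt_3 = 8.680 × 0.632 = 5.486 years.
Total: 57.61 + 50.36 + 5.486 years.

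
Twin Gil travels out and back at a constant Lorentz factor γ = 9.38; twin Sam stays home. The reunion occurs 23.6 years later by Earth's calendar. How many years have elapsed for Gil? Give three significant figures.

τ = 2.52 years

γ = 9.38
Gil's clock measures proper time along the trip: τ = Δt/γ = 23.6/9.380 years.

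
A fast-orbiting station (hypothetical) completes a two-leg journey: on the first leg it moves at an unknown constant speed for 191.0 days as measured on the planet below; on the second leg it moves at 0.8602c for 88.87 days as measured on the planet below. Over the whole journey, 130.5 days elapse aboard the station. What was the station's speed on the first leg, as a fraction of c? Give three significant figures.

β = 0.895

Leg 1: speed unknown; τ_1 = 191.0/γ_1.
Leg 2: γ = 1/√(1 − 0.8602²) = 1/√0.2601 = 1.961; τ_2 = 88.87/1.961 = 45.32 days.
Total proper time: τ_1 + 45.32 = 130.5, so τ_1 = 130.5 − 45.32 = 85.18 days.
γ_1 = 191.0/85.18 = 2.242; β = √(1 − 1/γ²) = √0.8011.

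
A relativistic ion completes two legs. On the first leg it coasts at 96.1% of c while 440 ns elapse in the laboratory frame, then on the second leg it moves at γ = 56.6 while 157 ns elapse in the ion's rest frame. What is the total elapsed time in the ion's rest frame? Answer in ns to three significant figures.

Leg 1: β = 0.961; γ = 1/√(1 − 0.961²) = 1/√0.07648 = 3.616; τ_1 = 440/3.616 = 121.7 ns.
Leg 2: 157 ns is already measured in the ion's rest frame.
Total: 121.7 + 157.0 ns.

τ = 279 ns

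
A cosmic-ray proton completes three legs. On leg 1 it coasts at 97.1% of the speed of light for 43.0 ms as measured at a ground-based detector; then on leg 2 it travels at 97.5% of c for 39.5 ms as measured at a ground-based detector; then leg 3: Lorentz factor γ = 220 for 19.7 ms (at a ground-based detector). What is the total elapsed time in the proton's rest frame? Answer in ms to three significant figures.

Leg 1: β = 0.971; γ = 1/√(1 − 0.971²) = 1/√0.05716 = 4.183; τ_1 = 43.0/4.183 = 10.28 ms.
Leg 2: β = 0.975; γ = 1/√(1 − 0.975²) = 1/√0.04938 = 4.500; τ_2 = 39.5/4.500 = 8.777 ms.
Leg 3: γ = 220; τ_3 = 19.7/220.0 = 0.08955 ms.
Total: 10.28 + 8.777 + 0.08955 ms.

τ = 19.1 ms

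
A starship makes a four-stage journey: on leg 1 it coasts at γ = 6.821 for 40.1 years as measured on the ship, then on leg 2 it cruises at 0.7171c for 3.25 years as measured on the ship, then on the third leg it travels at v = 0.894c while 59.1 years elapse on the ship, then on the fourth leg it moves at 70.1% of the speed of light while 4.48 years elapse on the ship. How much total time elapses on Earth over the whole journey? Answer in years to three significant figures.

Δt = 416 years

Leg 1: γ = 6.821; Δt_1 = 6.821 × 40.1 = 273.5 years.
Leg 2: γ = 1/√(1 − 0.7171²) = 1/√0.4858 = 1.435; Δt_2 = 1.435 × 3.25 = 4.663 years.
Leg 3: γ = 1/√(1 − 0.894²) = 1/√0.2008 = 2.232; Δt_3 = 2.232 × 59.1 = 131.9 years.
Leg 4: β = 0.701; γ = 1/√(1 − 0.701²) = 1/√0.5086 = 1.402; Δt_4 = 1.402 × 4.48 = 6.282 years.
Total: 273.5 + 4.663 + 131.9 + 6.282 years.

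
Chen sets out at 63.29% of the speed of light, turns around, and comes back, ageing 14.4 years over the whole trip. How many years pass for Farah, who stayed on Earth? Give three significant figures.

Δt = 18.6 years

β = 0.6329; γ = 1/√(1 − 0.6329²) = 1/√0.5994 = 1.292
Earth-frame duration is the dilated interval: Δt = γτ = 1.292 × 14.4 years.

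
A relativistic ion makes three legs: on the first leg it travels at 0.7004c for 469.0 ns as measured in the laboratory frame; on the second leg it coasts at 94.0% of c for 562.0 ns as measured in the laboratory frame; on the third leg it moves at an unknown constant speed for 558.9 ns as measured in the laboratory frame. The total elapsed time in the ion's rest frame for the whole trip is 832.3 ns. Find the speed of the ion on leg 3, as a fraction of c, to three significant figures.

β = 0.837

Leg 1: γ = 1/√(1 − 0.7004²) = 1/√0.5094 = 1.401; τ_1 = 469.0/1.401 = 334.7 ns.
Leg 2: β = 0.940; γ = 1/√(1 − 0.940²) = 1/√0.1164 = 2.931; τ_2 = 562.0/2.931 = 191.7 ns.
Leg 3: speed unknown; τ_3 = 558.9/γ_3.
Total proper time: 334.7 + 191.7 + τ_3 = 832.3, so τ_3 = 832.3 − 526.5 = 305.8 ns.
γ_3 = 558.9/305.8 = 1.828; β = √(1 − 1/γ²) = √0.7006.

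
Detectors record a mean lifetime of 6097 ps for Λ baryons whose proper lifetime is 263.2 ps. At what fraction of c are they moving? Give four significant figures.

β = 0.9991

γ = Δt/τ₀ = 6097/263.2 = 23.16
β = √(1 − 1/γ²) = √(1 − 0.001864) = √0.9981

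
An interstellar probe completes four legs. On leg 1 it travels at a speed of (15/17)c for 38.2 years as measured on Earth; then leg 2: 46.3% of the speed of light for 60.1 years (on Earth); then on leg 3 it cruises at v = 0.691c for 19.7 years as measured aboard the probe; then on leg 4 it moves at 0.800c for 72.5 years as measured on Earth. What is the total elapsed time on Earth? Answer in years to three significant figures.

Δt = 198 years

Leg 1: 38.2 years is already measured on Earth.
Leg 2: 60.1 years is already measured on Earth.
Leg 3: γ = 1/√(1 − 0.691²) = 1/√0.5225 = 1.383; Δt_3 = 1.383 × 19.7 = 27.25 years.
Leg 4: 72.5 years is already measured on Earth.
Total: 38.20 + 60.10 + 27.25 + 72.50 years.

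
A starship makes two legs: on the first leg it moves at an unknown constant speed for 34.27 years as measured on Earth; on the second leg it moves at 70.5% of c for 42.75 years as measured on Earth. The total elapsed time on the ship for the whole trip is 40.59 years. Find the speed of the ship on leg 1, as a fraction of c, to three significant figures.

β = 0.954

Leg 1: speed unknown; τ_1 = 34.27/γ_1.
Leg 2: β = 0.705; γ = 1/√(1 − 0.705²) = 1/√0.5030 = 1.410; τ_2 = 42.75/1.410 = 30.32 years.
Total proper time: τ_1 + 30.32 = 40.59, so τ_1 = 40.59 − 30.32 = 10.27 years.
γ_1 = 34.27/10.27 = 3.336; β = √(1 − 1/γ²) = √0.9102.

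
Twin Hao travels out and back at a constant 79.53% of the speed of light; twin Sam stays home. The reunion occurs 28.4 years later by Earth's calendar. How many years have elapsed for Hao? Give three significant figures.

τ = 17.2 years

β = 0.7953; γ = 1/√(1 − 0.7953²) = 1/√0.3675 = 1.650
Hao's clock measures proper time along the trip: τ = Δt/γ = 28.4/1.650 years.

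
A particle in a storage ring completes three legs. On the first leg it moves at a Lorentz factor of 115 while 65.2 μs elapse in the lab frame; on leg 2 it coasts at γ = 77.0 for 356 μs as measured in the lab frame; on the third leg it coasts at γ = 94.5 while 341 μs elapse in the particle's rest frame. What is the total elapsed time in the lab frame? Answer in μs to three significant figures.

Leg 1: 65.2 μs is already measured in the lab frame.
Leg 2: 356 μs is already measured in the lab frame.
Leg 3: γ = 94.5; Δt_3 = 94.50 × 341 = 3.222×10⁴ μs.
Total: 65.20 + 356.0 + 3.222×10⁴ μs.

Δt = 3.26×10⁴ μs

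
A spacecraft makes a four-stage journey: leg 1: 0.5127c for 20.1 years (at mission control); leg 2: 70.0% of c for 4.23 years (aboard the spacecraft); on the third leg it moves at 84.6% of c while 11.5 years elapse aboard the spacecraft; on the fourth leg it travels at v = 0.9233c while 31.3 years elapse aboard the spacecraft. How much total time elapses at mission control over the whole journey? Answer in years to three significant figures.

Δt = 129 years

Leg 1: 20.1 years is already measured at mission control.
Leg 2: β = 0.700; γ = 1/√(1 − 0.700²) = 1/√0.5100 = 1.400; Δt_2 = 1.400 × 4.23 = 5.923 years.
Leg 3: β = 0.846; γ = 1/√(1 − 0.846²) = 1/√0.2843 = 1.876; Δt_3 = 1.876 × 11.5 = 21.57 years.
Leg 4: γ = 1/√(1 − 0.9233²) = 1/√0.1475 = 2.604; Δt_4 = 2.604 × 31.3 = 81.49 years.
Total: 20.10 + 5.923 + 21.57 + 81.49 years.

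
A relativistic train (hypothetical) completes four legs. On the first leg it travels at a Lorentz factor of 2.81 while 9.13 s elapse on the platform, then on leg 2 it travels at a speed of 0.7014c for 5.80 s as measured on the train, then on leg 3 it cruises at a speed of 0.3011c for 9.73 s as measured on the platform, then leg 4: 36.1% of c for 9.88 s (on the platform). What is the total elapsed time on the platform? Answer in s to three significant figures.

Leg 1: 9.13 s is already measured on the platform.
Leg 2: γ = 1/√(1 − 0.7014²) = 1/√0.5080 = 1.403; Δt_2 = 1.403 × 5.80 = 8.137 s.
Leg 3: 9.73 s is already measured on the platform.
Leg 4: 9.88 s is already measured on the platform.
Total: 9.130 + 8.137 + 9.730 + 9.880 s.

Δt = 36.9 s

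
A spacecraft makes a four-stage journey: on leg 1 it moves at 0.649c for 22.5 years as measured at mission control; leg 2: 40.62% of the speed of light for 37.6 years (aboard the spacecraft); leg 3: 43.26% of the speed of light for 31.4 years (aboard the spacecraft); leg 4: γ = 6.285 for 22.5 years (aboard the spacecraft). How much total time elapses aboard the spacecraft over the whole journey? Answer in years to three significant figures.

τ = 109 years

Leg 1: γ = 1/√(1 − 0.649²) = 1/√0.5788 = 1.314; τ_1 = 22.5/1.314 = 17.12 years.
Leg 2: 37.6 years is already measured aboard the spacecraft.
Leg 3: 31.4 years is already measured aboard the spacecraft.
Leg 4: 22.5 years is already measured aboard the spacecraft.
Total: 17.12 + 37.60 + 31.40 + 22.50 years.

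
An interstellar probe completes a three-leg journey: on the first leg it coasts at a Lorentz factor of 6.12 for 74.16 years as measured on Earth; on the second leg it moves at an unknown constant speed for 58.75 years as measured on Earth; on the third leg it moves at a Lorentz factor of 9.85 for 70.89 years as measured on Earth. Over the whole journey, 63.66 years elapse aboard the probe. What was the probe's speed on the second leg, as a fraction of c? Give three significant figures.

β = 0.656

Leg 1: γ = 6.12; τ_1 = 74.16/6.120 = 12.12 years.
Leg 2: speed unknown; τ_2 = 58.75/γ_2.
Leg 3: γ = 9.85; τ_3 = 70.89/9.850 = 7.197 years.
Total proper time: 12.12 + τ_2 + 7.197 = 63.66, so τ_2 = 63.66 − 19.31 = 44.35 years.
γ_2 = 58.75/44.35 = 1.325; β = √(1 − 1/γ²) = √0.4303.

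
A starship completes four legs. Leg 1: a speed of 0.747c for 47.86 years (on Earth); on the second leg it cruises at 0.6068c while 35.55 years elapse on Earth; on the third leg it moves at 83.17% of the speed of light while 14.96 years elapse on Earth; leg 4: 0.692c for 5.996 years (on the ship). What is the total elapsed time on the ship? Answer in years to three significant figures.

τ = 74.4 years

Leg 1: γ = 1/√(1 − 0.747²) = 1/√0.4420 = 1.504; τ_1 = 47.86/1.504 = 31.82 years.
Leg 2: γ = 1/√(1 − 0.6068²) = 1/√0.6318 = 1.258; τ_2 = 35.55/1.258 = 28.26 years.
Leg 3: β = 0.8317; γ = 1/√(1 − 0.8317²) = 1/√0.3083 = 1.801; τ_3 = 14.96/1.801 = 8.306 years.
Leg 4: 5.996 years is already measured on the ship.
Total: 31.82 + 28.26 + 8.306 + 5.996 years.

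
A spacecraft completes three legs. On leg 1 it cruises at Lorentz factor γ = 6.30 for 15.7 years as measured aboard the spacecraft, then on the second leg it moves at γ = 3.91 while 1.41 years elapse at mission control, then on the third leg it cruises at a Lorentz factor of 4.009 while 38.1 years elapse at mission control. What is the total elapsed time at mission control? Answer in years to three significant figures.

Leg 1: γ = 6.30; Δt_1 = 6.300 × 15.7 = 98.91 years.
Leg 2: 1.41 years is already measured at mission control.
Leg 3: 38.1 years is already measured at mission control.
Total: 98.91 + 1.410 + 38.10 years.

Δt = 138 years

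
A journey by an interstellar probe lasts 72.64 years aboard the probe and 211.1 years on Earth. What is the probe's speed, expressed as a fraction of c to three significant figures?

The proper time is measured aboard the probe (both events occur at the probe's location); Δt is measured on Earth. γ = Δt/τ = 211.1/72.64 = 2.906.
β = √(1 − 1/γ²) = √(1 − 0.1184) = √0.8816

β = 0.939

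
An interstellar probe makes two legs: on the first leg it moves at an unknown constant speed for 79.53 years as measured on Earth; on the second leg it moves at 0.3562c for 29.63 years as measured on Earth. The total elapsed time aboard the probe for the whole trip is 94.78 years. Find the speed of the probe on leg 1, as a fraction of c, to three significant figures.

β = 0.537

Leg 1: speed unknown; τ_1 = 79.53/γ_1.
Leg 2: γ = 1/√(1 − 0.3562²) = 1/√0.8731 = 1.070; τ_2 = 29.63/1.070 = 27.69 years.
Total proper time: τ_1 + 27.69 = 94.78, so τ_1 = 94.78 − 27.69 = 67.09 years.
γ_1 = 79.53/67.09 = 1.185; β = √(1 − 1/γ²) = √0.2883.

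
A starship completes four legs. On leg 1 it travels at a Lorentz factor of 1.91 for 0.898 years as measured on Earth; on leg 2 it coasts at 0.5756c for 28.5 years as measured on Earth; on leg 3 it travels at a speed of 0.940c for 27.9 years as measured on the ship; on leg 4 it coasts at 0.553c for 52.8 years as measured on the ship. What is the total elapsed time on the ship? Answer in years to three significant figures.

Leg 1: γ = 1.91; τ_1 = 0.898/1.910 = 0.4702 years.
Leg 2: γ = 1/√(1 − 0.5756²) = 1/√0.6687 = 1.223; τ_2 = 28.5/1.223 = 23.31 years.
Leg 3: 27.9 years is already measured on the ship.
Leg 4: 52.8 years is already measured on the ship.
Total: 0.4702 + 23.31 + 27.90 + 52.80 years.

τ = 104 years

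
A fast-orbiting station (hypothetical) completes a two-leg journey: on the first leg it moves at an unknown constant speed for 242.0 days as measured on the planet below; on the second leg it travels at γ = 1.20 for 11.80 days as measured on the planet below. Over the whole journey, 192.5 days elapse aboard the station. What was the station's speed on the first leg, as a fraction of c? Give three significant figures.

β = 0.656

Leg 1: speed unknown; τ_1 = 242.0/γ_1.
Leg 2: γ = 1.20; τ_2 = 11.80/1.200 = 9.833 days.
Total proper time: τ_1 + 9.833 = 192.5, so τ_1 = 192.5 − 9.833 = 182.7 days.
γ_1 = 242.0/182.7 = 1.325; β = √(1 − 1/γ²) = √0.4302.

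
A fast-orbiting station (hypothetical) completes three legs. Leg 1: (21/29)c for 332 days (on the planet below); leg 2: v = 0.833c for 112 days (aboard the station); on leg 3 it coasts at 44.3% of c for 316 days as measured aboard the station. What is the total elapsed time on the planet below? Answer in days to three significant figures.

Δt = 887 days

Leg 1: 332 days is already measured on the planet below.
Leg 2: γ = 1/√(1 − 0.833²) = 1/√0.3061 = 1.807; Δt_2 = 1.807 × 112 = 202.4 days.
Leg 3: β = 0.443; γ = 1/√(1 − 0.443²) = 1/√0.8038 = 1.115; Δt_3 = 1.115 × 316 = 352.5 days.
Total: 332.0 + 202.4 + 352.5 days.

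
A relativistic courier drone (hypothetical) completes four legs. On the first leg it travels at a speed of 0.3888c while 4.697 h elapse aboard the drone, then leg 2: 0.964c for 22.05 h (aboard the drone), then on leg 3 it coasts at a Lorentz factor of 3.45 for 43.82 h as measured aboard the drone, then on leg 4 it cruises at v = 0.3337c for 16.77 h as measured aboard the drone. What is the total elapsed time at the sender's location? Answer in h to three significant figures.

Leg 1: γ = 1/√(1 − 0.3888²) = 1/√0.8488 = 1.085; Δt_1 = 1.085 × 4.697 = 5.098 h.
Leg 2: γ = 1/√(1 − 0.964²) = 1/√0.07070 = 3.761; Δt_2 = 3.761 × 22.05 = 82.93 h.
Leg 3: γ = 3.45; Δt_3 = 3.450 × 43.82 = 151.2 h.
Leg 4: γ = 1/√(1 − 0.3337²) = 1/√0.8886 = 1.061; Δt_4 = 1.061 × 16.77 = 17.79 h.
Total: 5.098 + 82.93 + 151.2 + 17.79 h.

Δt = 257 h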